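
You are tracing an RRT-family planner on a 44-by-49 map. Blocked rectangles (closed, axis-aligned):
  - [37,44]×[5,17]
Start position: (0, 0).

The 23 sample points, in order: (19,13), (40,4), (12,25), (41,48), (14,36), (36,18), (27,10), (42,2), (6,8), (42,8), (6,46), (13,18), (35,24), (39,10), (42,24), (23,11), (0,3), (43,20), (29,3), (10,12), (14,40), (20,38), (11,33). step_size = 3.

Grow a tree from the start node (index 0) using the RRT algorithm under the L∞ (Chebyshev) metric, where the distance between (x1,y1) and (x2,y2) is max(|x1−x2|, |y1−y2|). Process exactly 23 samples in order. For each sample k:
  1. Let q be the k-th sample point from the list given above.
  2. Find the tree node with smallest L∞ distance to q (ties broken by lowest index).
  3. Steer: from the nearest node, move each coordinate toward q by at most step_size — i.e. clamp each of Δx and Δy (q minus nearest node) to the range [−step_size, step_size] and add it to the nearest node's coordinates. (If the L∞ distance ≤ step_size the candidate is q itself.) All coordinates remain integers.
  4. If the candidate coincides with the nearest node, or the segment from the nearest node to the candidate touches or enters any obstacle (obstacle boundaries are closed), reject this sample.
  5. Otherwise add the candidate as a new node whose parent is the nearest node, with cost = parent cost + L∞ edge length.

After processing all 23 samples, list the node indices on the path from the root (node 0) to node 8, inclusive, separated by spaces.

1. q=(19,13) nearest=0 d=19 new=(3,3) → add node 1 parent=0 cost=3
2. q=(40,4) nearest=1 d=37 new=(6,4) → add node 2 parent=1 cost=6
3. q=(12,25) nearest=2 d=21 new=(9,7) → add node 3 parent=2 cost=9
4. q=(41,48) nearest=3 d=41 new=(12,10) → add node 4 parent=3 cost=12
5. q=(14,36) nearest=4 d=26 new=(14,13) → add node 5 parent=4 cost=15
6. q=(36,18) nearest=5 d=22 new=(17,16) → add node 6 parent=5 cost=18
7. q=(27,10) nearest=6 d=10 new=(20,13) → add node 7 parent=6 cost=21
8. q=(42,2) nearest=7 d=22 new=(23,10) → add node 8 parent=7 cost=24
9. q=(6,8) nearest=3 d=3 new=(6,8) → add node 9 parent=3 cost=12
10. q=(42,8) nearest=8 d=19 new=(26,8) → add node 10 parent=8 cost=27
11. q=(6,46) nearest=6 d=30 new=(14,19) → add node 11 parent=6 cost=21
12. q=(13,18) nearest=11 d=1 new=(13,18) → add node 12 parent=11 cost=22
13. q=(35,24) nearest=8 d=14 new=(26,13) → add node 13 parent=8 cost=27
14. q=(39,10) nearest=10 d=13 new=(29,10) → add node 14 parent=10 cost=30
15. q=(42,24) nearest=14 d=14 new=(32,13) → add node 15 parent=14 cost=33
16. q=(23,11) nearest=8 d=1 new=(23,11) → add node 16 parent=8 cost=25
17. q=(0,3) nearest=0 d=3 new=(0,3) → add node 17 parent=0 cost=3
18. q=(43,20) nearest=15 d=11 new=(35,16) → add node 18 parent=15 cost=36
19. q=(29,3) nearest=10 d=5 new=(29,5) → add node 19 parent=10 cost=30
20. q=(10,12) nearest=4 d=2 new=(10,12) → add node 20 parent=4 cost=14
21. q=(14,40) nearest=11 d=21 new=(14,22) → add node 21 parent=11 cost=24
22. q=(20,38) nearest=21 d=16 new=(17,25) → add node 22 parent=21 cost=27
23. q=(11,33) nearest=22 d=8 new=(14,28) → add node 23 parent=22 cost=30

Path: 0 1 2 3 4 5 6 7 8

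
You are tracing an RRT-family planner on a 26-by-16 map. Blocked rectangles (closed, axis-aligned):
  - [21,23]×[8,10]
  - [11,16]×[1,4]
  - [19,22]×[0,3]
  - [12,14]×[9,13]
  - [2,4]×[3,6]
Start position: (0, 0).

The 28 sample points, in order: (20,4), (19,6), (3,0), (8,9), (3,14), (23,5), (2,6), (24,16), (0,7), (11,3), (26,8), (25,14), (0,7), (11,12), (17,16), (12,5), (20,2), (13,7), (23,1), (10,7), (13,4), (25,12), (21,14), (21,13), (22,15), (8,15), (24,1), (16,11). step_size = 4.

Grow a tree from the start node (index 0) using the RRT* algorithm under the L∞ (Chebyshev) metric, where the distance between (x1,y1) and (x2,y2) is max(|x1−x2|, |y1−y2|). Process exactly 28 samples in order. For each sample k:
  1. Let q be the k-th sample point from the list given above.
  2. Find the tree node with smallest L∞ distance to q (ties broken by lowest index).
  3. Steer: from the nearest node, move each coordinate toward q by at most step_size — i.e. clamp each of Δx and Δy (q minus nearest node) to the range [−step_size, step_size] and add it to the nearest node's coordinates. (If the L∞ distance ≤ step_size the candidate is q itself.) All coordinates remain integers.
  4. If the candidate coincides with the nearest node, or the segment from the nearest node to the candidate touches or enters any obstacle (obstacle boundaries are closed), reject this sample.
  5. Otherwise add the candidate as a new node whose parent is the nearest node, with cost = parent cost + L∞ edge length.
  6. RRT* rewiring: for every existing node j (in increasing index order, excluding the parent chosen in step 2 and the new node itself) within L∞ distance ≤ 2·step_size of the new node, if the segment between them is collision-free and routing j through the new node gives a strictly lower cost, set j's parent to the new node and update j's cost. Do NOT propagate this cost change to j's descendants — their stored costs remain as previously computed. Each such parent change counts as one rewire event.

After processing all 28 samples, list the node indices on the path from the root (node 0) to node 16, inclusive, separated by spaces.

Path: 0 1 2 3 5 6 15 16

1. q=(20,4) nearest=0 d=20 new=(4,4) → blocked by [2,4]×[3,6], reject
2. q=(19,6) nearest=0 d=19 new=(4,4) → blocked by [2,4]×[3,6], reject
3. q=(3,0) nearest=0 d=3 new=(3,0) → add node 1 parent=0 cost=3
4. q=(8,9) nearest=0 d=9 new=(4,4) → blocked by [2,4]×[3,6], reject
5. q=(3,14) nearest=0 d=14 new=(3,4) → blocked by [2,4]×[3,6], reject
6. q=(23,5) nearest=1 d=20 new=(7,4) → add node 2 parent=1 cost=7
7. q=(2,6) nearest=2 d=5 new=(3,6) → blocked by [2,4]×[3,6], reject
8. q=(24,16) nearest=2 d=17 new=(11,8) → add node 3 parent=2 cost=11
9. q=(0,7) nearest=0 d=7 new=(0,4) → add node 4 parent=0 cost=4
10. q=(11,3) nearest=2 d=4 new=(11,3) → blocked by [11,16]×[1,4], reject
11. q=(26,8) nearest=3 d=15 new=(15,8) → add node 5 parent=3 cost=15
12. q=(25,14) nearest=5 d=10 new=(19,12) → add node 6 parent=5 cost=19
13. q=(0,7) nearest=4 d=3 new=(0,7) → add node 7 parent=4 cost=7
14. q=(11,12) nearest=3 d=4 new=(11,12) → add node 8 parent=3 cost=15
15. q=(17,16) nearest=6 d=4 new=(17,16) → add node 9 parent=6 cost=23
16. q=(12,5) nearest=3 d=3 new=(12,5) → add node 10 parent=3 cost=14
17. q=(20,2) nearest=5 d=6 new=(19,4) → add node 11 parent=5 cost=19
18. q=(13,7) nearest=3 d=2 new=(13,7) → add node 12 parent=3 cost=13
19. q=(23,1) nearest=11 d=4 new=(23,1) → blocked by [19,22]×[0,3], reject
20. q=(10,7) nearest=3 d=1 new=(10,7) → add node 13 parent=3 cost=12
21. q=(13,4) nearest=10 d=1 new=(13,4) → blocked by [11,16]×[1,4], reject
22. q=(25,12) nearest=6 d=6 new=(23,12) → add node 14 parent=6 cost=23
23. q=(21,14) nearest=6 d=2 new=(21,14) → add node 15 parent=6 cost=21
24. q=(21,13) nearest=15 d=1 new=(21,13) → add node 16 parent=15 cost=22
25. q=(22,15) nearest=15 d=1 new=(22,15) → add node 17 parent=15 cost=22
26. q=(8,15) nearest=8 d=3 new=(8,15) → add node 18 parent=8 cost=18
27. q=(24,1) nearest=11 d=5 new=(23,1) → blocked by [19,22]×[0,3], reject
28. q=(16,11) nearest=5 d=3 new=(16,11) → add node 19 parent=5 cost=18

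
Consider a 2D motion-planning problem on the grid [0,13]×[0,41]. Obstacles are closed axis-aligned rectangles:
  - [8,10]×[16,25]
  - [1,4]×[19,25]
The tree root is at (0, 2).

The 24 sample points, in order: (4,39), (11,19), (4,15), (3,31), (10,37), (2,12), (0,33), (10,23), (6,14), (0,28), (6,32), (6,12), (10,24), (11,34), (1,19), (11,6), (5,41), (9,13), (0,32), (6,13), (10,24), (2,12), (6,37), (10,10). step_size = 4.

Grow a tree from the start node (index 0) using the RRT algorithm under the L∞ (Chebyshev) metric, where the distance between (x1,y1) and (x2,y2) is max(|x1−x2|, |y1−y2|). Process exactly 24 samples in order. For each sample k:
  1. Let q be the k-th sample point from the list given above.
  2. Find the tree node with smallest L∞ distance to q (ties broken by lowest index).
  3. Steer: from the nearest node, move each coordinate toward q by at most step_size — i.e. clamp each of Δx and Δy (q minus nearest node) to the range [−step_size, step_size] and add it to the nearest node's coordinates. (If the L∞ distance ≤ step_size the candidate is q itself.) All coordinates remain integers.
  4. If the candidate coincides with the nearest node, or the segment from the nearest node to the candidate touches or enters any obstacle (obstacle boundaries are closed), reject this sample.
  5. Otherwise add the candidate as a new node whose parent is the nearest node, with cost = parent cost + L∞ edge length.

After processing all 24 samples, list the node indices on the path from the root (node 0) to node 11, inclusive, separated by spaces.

Path: 0 1 2 11

1. q=(4,39) nearest=0 d=37 new=(4,6) → add node 1 parent=0 cost=4
2. q=(11,19) nearest=1 d=13 new=(8,10) → add node 2 parent=1 cost=8
3. q=(4,15) nearest=2 d=5 new=(4,14) → add node 3 parent=2 cost=12
4. q=(3,31) nearest=3 d=17 new=(3,18) → add node 4 parent=3 cost=16
5. q=(10,37) nearest=4 d=19 new=(7,22) → blocked by [1,4]×[19,25], reject
6. q=(2,12) nearest=3 d=2 new=(2,12) → add node 5 parent=3 cost=14
7. q=(0,33) nearest=4 d=15 new=(0,22) → blocked by [1,4]×[19,25], reject
8. q=(10,23) nearest=4 d=7 new=(7,22) → blocked by [1,4]×[19,25], reject
9. q=(6,14) nearest=3 d=2 new=(6,14) → add node 6 parent=3 cost=14
10. q=(0,28) nearest=4 d=10 new=(0,22) → blocked by [1,4]×[19,25], reject
11. q=(6,32) nearest=4 d=14 new=(6,22) → blocked by [1,4]×[19,25], reject
12. q=(6,12) nearest=2 d=2 new=(6,12) → add node 7 parent=2 cost=10
13. q=(10,24) nearest=4 d=7 new=(7,22) → blocked by [1,4]×[19,25], reject
14. q=(11,34) nearest=4 d=16 new=(7,22) → blocked by [1,4]×[19,25], reject
15. q=(1,19) nearest=4 d=2 new=(1,19) → blocked by [1,4]×[19,25], reject
16. q=(11,6) nearest=2 d=4 new=(11,6) → add node 8 parent=2 cost=12
17. q=(5,41) nearest=4 d=23 new=(5,22) → blocked by [1,4]×[19,25], reject
18. q=(9,13) nearest=2 d=3 new=(9,13) → add node 9 parent=2 cost=11
19. q=(0,32) nearest=4 d=14 new=(0,22) → blocked by [1,4]×[19,25], reject
20. q=(6,13) nearest=6 d=1 new=(6,13) → add node 10 parent=6 cost=15
21. q=(10,24) nearest=4 d=7 new=(7,22) → blocked by [1,4]×[19,25], reject
22. q=(2,12) nearest=5 d=0 → coincident, reject
23. q=(6,37) nearest=4 d=19 new=(6,22) → blocked by [1,4]×[19,25], reject
24. q=(10,10) nearest=2 d=2 new=(10,10) → add node 11 parent=2 cost=10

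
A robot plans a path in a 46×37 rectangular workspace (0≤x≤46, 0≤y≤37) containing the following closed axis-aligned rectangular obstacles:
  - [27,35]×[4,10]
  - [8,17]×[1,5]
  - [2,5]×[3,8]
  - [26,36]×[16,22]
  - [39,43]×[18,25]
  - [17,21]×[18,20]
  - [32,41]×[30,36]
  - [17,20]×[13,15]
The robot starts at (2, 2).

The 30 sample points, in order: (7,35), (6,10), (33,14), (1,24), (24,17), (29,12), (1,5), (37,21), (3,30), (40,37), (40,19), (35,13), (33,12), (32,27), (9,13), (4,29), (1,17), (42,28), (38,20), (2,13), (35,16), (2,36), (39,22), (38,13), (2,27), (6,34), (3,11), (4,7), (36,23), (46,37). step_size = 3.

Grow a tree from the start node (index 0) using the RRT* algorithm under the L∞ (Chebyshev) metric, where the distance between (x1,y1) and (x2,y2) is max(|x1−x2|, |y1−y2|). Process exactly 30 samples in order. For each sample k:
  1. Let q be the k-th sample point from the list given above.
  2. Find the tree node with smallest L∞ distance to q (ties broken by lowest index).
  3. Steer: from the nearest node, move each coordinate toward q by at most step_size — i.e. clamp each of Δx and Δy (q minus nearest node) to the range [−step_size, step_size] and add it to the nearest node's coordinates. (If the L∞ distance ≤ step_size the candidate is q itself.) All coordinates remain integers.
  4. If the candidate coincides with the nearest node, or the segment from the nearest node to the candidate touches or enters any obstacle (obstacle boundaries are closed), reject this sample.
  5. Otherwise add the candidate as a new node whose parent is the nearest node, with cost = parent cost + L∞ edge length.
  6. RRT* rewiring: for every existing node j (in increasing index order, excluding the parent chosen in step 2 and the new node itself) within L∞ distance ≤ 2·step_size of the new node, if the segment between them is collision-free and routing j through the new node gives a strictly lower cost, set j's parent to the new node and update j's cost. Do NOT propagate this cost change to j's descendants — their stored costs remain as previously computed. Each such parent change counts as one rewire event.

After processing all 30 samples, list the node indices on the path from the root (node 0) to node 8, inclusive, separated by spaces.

1. q=(7,35) nearest=0 d=33 new=(5,5) → blocked by [2,5]×[3,8], reject
2. q=(6,10) nearest=0 d=8 new=(5,5) → blocked by [2,5]×[3,8], reject
3. q=(33,14) nearest=0 d=31 new=(5,5) → blocked by [2,5]×[3,8], reject
4. q=(1,24) nearest=0 d=22 new=(1,5) → add node 1 parent=0 cost=3
5. q=(24,17) nearest=0 d=22 new=(5,5) → blocked by [2,5]×[3,8], reject
6. q=(29,12) nearest=0 d=27 new=(5,5) → blocked by [2,5]×[3,8], reject
7. q=(1,5) nearest=1 d=0 → coincident, reject
8. q=(37,21) nearest=0 d=35 new=(5,5) → blocked by [2,5]×[3,8], reject
9. q=(3,30) nearest=1 d=25 new=(3,8) → blocked by [2,5]×[3,8], reject
10. q=(40,37) nearest=0 d=38 new=(5,5) → blocked by [2,5]×[3,8], reject
11. q=(40,19) nearest=0 d=38 new=(5,5) → blocked by [2,5]×[3,8], reject
12. q=(35,13) nearest=0 d=33 new=(5,5) → blocked by [2,5]×[3,8], reject
13. q=(33,12) nearest=0 d=31 new=(5,5) → blocked by [2,5]×[3,8], reject
14. q=(32,27) nearest=0 d=30 new=(5,5) → blocked by [2,5]×[3,8], reject
15. q=(9,13) nearest=1 d=8 new=(4,8) → blocked by [2,5]×[3,8], reject
16. q=(4,29) nearest=1 d=24 new=(4,8) → blocked by [2,5]×[3,8], reject
17. q=(1,17) nearest=1 d=12 new=(1,8) → add node 2 parent=1 cost=6
18. q=(42,28) nearest=0 d=40 new=(5,5) → blocked by [2,5]×[3,8], reject
19. q=(38,20) nearest=0 d=36 new=(5,5) → blocked by [2,5]×[3,8], reject
20. q=(2,13) nearest=2 d=5 new=(2,11) → add node 3 parent=2 cost=9
21. q=(35,16) nearest=0 d=33 new=(5,5) → blocked by [2,5]×[3,8], reject
22. q=(2,36) nearest=3 d=25 new=(2,14) → add node 4 parent=3 cost=12
23. q=(39,22) nearest=0 d=37 new=(5,5) → blocked by [2,5]×[3,8], reject
24. q=(38,13) nearest=0 d=36 new=(5,5) → blocked by [2,5]×[3,8], reject
25. q=(2,27) nearest=4 d=13 new=(2,17) → add node 5 parent=4 cost=15
26. q=(6,34) nearest=5 d=17 new=(5,20) → add node 6 parent=5 cost=18
27. q=(3,11) nearest=3 d=1 new=(3,11) → add node 7 parent=3 cost=10
28. q=(4,7) nearest=1 d=3 new=(4,7) → blocked by [2,5]×[3,8], reject
29. q=(36,23) nearest=6 d=31 new=(8,23) → add node 8 parent=6 cost=21
30. q=(46,37) nearest=8 d=38 new=(11,26) → add node 9 parent=8 cost=24

Path: 0 1 2 3 4 5 6 8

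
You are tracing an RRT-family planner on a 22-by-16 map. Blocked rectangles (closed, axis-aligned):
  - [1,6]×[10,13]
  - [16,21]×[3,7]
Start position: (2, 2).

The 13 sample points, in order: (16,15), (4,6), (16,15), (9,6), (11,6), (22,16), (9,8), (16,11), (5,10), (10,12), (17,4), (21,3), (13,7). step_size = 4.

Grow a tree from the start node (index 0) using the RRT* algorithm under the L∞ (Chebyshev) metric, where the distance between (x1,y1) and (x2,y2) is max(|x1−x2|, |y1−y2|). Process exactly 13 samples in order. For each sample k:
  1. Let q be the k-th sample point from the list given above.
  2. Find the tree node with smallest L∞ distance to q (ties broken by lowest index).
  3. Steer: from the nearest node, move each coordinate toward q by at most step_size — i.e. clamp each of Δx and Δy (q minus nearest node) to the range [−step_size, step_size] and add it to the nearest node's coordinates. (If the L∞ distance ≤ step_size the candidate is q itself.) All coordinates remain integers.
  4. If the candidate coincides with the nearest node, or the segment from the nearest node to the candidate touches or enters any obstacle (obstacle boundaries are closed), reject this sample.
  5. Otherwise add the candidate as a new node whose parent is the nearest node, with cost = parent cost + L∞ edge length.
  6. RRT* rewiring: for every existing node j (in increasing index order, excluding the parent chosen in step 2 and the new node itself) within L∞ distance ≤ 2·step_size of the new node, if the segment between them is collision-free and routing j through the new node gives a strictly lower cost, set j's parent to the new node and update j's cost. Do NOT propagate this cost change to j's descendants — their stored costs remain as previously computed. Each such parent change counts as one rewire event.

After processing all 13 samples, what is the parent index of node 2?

1. q=(16,15) nearest=0 d=14 new=(6,6) → add node 1 parent=0 cost=4
2. q=(4,6) nearest=1 d=2 new=(4,6) → add node 2 parent=1 cost=6
3. q=(16,15) nearest=1 d=10 new=(10,10) → add node 3 parent=1 cost=8
4. q=(9,6) nearest=1 d=3 new=(9,6) → add node 4 parent=1 cost=7
5. q=(11,6) nearest=4 d=2 new=(11,6) → add node 5 parent=4 cost=9
6. q=(22,16) nearest=5 d=11 new=(15,10) → add node 6 parent=5 cost=13
7. q=(9,8) nearest=3 d=2 new=(9,8) → add node 7 parent=3 cost=10
8. q=(16,11) nearest=6 d=1 new=(16,11) → add node 8 parent=6 cost=14
9. q=(5,10) nearest=1 d=4 new=(5,10) → blocked by [1,6]×[10,13], reject
10. q=(10,12) nearest=3 d=2 new=(10,12) → add node 9 parent=3 cost=10
11. q=(17,4) nearest=5 d=6 new=(15,4) → add node 10 parent=5 cost=13
12. q=(21,3) nearest=10 d=6 new=(19,3) → blocked by [16,21]×[3,7], reject
13. q=(13,7) nearest=5 d=2 new=(13,7) → add node 11 parent=5 cost=11

Parent of node 2: 1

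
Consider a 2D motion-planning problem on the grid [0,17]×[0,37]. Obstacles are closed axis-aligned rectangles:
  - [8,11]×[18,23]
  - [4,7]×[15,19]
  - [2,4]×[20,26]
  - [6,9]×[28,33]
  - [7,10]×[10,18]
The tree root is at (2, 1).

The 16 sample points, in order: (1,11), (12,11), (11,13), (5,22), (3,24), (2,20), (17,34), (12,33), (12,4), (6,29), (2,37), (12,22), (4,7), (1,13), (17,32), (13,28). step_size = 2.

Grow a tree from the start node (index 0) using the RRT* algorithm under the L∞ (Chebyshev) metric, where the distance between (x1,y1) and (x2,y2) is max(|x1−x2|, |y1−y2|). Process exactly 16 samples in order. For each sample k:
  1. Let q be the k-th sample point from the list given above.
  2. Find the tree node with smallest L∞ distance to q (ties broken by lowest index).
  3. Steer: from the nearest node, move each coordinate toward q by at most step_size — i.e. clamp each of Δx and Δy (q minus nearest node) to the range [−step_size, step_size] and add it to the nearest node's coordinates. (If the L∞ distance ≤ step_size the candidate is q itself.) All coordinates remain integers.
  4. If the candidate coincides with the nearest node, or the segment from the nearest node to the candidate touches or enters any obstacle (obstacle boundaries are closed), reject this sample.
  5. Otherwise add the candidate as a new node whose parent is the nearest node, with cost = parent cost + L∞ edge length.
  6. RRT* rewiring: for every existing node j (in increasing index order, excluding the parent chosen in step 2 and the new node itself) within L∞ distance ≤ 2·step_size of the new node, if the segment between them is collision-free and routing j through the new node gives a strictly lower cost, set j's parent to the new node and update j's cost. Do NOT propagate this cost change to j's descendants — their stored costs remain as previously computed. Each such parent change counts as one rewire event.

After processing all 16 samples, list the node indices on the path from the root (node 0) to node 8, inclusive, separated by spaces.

1. q=(1,11) nearest=0 d=10 new=(1,3) → add node 1 parent=0 cost=2
2. q=(12,11) nearest=0 d=10 new=(4,3) → add node 2 parent=0 cost=2
3. q=(11,13) nearest=1 d=10 new=(3,5) → add node 3 parent=1 cost=4
4. q=(5,22) nearest=3 d=17 new=(5,7) → add node 4 parent=3 cost=6
5. q=(3,24) nearest=4 d=17 new=(3,9) → add node 5 parent=4 cost=8
6. q=(2,20) nearest=5 d=11 new=(2,11) → add node 6 parent=5 cost=10
7. q=(17,34) nearest=6 d=23 new=(4,13) → add node 7 parent=6 cost=12
8. q=(12,33) nearest=7 d=20 new=(6,15) → blocked by [4,7]×[15,19], reject
9. q=(12,4) nearest=4 d=7 new=(7,5) → add node 8 parent=4 cost=8
10. q=(6,29) nearest=7 d=16 new=(6,15) → blocked by [4,7]×[15,19], reject
11. q=(2,37) nearest=7 d=24 new=(2,15) → add node 9 parent=7 cost=14
12. q=(12,22) nearest=7 d=9 new=(6,15) → blocked by [4,7]×[15,19], reject
13. q=(4,7) nearest=4 d=1 new=(4,7) → add node 10 parent=4 cost=7
14. q=(1,13) nearest=6 d=2 new=(1,13) → add node 11 parent=6 cost=12
15. q=(17,32) nearest=9 d=17 new=(4,17) → blocked by [4,7]×[15,19], reject
16. q=(13,28) nearest=9 d=13 new=(4,17) → blocked by [4,7]×[15,19], reject

Path: 0 1 3 4 8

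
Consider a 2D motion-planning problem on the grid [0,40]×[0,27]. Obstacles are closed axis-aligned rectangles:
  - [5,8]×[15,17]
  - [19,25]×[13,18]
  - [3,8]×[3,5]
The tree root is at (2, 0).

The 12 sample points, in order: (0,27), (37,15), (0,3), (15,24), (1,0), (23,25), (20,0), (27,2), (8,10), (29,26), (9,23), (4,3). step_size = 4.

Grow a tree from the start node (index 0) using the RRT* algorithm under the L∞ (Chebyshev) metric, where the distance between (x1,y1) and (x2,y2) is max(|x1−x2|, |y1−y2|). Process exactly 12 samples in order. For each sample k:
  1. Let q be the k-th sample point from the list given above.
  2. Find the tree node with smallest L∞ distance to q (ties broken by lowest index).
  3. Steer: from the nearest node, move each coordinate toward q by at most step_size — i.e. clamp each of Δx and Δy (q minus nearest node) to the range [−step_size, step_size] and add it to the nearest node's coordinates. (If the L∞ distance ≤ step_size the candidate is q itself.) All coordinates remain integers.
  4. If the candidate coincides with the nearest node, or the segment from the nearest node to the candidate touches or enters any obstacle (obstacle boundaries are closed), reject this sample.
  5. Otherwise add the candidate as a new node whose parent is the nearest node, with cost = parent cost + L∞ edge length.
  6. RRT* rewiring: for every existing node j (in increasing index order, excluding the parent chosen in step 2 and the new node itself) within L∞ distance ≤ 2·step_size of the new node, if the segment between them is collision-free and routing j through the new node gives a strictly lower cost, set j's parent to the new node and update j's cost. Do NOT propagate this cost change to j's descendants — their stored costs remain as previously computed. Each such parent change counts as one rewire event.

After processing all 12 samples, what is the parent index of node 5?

1. q=(0,27) nearest=0 d=27 new=(0,4) → add node 1 parent=0 cost=4
2. q=(37,15) nearest=0 d=35 new=(6,4) → blocked by [3,8]×[3,5], reject
3. q=(0,3) nearest=1 d=1 new=(0,3) → add node 2 parent=1 cost=5
4. q=(15,24) nearest=1 d=20 new=(4,8) → add node 3 parent=1 cost=8
5. q=(1,0) nearest=0 d=1 new=(1,0) → add node 4 parent=0 cost=1; rewire 2→4 (4<5)
6. q=(23,25) nearest=3 d=19 new=(8,12) → add node 5 parent=3 cost=12
7. q=(20,0) nearest=5 d=12 new=(12,8) → add node 6 parent=5 cost=16
8. q=(27,2) nearest=6 d=15 new=(16,4) → add node 7 parent=6 cost=20
9. q=(8,10) nearest=5 d=2 new=(8,10) → add node 8 parent=5 cost=14
10. q=(29,26) nearest=6 d=18 new=(16,12) → add node 9 parent=6 cost=20
11. q=(9,23) nearest=5 d=11 new=(9,16) → add node 10 parent=5 cost=16
12. q=(4,3) nearest=0 d=3 new=(4,3) → blocked by [3,8]×[3,5], reject

Parent of node 5: 3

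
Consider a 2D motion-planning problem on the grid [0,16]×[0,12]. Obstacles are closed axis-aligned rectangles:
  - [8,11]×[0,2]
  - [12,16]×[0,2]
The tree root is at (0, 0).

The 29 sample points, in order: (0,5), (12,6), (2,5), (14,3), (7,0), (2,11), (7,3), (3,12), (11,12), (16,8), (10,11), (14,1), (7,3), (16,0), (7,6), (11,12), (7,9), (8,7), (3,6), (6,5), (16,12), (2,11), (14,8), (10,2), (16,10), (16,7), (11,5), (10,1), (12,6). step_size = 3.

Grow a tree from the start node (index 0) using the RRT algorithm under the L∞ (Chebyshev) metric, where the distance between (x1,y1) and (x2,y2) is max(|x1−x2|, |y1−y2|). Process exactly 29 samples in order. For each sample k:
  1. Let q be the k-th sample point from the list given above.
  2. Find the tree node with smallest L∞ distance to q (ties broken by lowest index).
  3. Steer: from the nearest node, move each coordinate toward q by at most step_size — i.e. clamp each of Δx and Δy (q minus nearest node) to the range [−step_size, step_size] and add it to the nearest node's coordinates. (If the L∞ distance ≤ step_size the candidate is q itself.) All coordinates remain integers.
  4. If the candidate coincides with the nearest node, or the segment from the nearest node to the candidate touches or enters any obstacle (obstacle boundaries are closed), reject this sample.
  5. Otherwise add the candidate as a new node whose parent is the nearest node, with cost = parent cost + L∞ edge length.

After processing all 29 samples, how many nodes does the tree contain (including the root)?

Node count: 24

1. q=(0,5) nearest=0 d=5 new=(0,3) → add node 1 parent=0 cost=3
2. q=(12,6) nearest=0 d=12 new=(3,3) → add node 2 parent=0 cost=3
3. q=(2,5) nearest=1 d=2 new=(2,5) → add node 3 parent=1 cost=5
4. q=(14,3) nearest=2 d=11 new=(6,3) → add node 4 parent=2 cost=6
5. q=(7,0) nearest=4 d=3 new=(7,0) → add node 5 parent=4 cost=9
6. q=(2,11) nearest=3 d=6 new=(2,8) → add node 6 parent=3 cost=8
7. q=(7,3) nearest=4 d=1 new=(7,3) → add node 7 parent=4 cost=7
8. q=(3,12) nearest=6 d=4 new=(3,11) → add node 8 parent=6 cost=11
9. q=(11,12) nearest=8 d=8 new=(6,12) → add node 9 parent=8 cost=14
10. q=(16,8) nearest=5 d=9 new=(10,3) → blocked by [8,11]×[0,2], reject
11. q=(10,11) nearest=9 d=4 new=(9,11) → add node 10 parent=9 cost=17
12. q=(14,1) nearest=5 d=7 new=(10,1) → blocked by [8,11]×[0,2], reject
13. q=(7,3) nearest=7 d=0 → coincident, reject
14. q=(16,0) nearest=5 d=9 new=(10,0) → blocked by [8,11]×[0,2], reject
15. q=(7,6) nearest=4 d=3 new=(7,6) → add node 11 parent=4 cost=9
16. q=(11,12) nearest=10 d=2 new=(11,12) → add node 12 parent=10 cost=19
17. q=(7,9) nearest=10 d=2 new=(7,9) → add node 13 parent=10 cost=19
18. q=(8,7) nearest=11 d=1 new=(8,7) → add node 14 parent=11 cost=10
19. q=(3,6) nearest=3 d=1 new=(3,6) → add node 15 parent=3 cost=6
20. q=(6,5) nearest=11 d=1 new=(6,5) → add node 16 parent=11 cost=10
21. q=(16,12) nearest=12 d=5 new=(14,12) → add node 17 parent=12 cost=22
22. q=(2,11) nearest=8 d=1 new=(2,11) → add node 18 parent=8 cost=12
23. q=(14,8) nearest=12 d=4 new=(14,9) → add node 19 parent=12 cost=22
24. q=(10,2) nearest=5 d=3 new=(10,2) → blocked by [8,11]×[0,2], reject
25. q=(16,10) nearest=17 d=2 new=(16,10) → add node 20 parent=17 cost=24
26. q=(16,7) nearest=19 d=2 new=(16,7) → add node 21 parent=19 cost=24
27. q=(11,5) nearest=14 d=3 new=(11,5) → add node 22 parent=14 cost=13
28. q=(10,1) nearest=5 d=3 new=(10,1) → blocked by [8,11]×[0,2], reject
29. q=(12,6) nearest=22 d=1 new=(12,6) → add node 23 parent=22 cost=14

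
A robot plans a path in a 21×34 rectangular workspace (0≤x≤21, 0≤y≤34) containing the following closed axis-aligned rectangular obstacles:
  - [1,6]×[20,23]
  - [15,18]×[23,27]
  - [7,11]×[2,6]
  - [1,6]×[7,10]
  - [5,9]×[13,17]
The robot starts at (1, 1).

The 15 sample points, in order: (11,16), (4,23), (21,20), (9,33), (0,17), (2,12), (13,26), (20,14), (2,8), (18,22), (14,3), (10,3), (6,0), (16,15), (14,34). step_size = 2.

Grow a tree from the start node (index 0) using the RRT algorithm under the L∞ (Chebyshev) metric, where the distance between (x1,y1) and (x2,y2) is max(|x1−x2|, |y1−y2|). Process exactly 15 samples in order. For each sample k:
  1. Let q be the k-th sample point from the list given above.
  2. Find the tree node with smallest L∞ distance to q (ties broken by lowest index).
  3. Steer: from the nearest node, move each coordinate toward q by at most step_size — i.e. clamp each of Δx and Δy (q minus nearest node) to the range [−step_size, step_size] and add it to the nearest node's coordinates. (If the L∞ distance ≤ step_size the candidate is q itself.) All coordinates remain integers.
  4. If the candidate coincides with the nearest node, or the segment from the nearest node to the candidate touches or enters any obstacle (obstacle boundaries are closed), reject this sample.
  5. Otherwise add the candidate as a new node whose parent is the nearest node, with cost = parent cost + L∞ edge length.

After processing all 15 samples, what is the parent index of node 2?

Parent of node 2: 1

1. q=(11,16) nearest=0 d=15 new=(3,3) → add node 1 parent=0 cost=2
2. q=(4,23) nearest=1 d=20 new=(4,5) → add node 2 parent=1 cost=4
3. q=(21,20) nearest=2 d=17 new=(6,7) → blocked by [1,6]×[7,10], reject
4. q=(9,33) nearest=2 d=28 new=(6,7) → blocked by [1,6]×[7,10], reject
5. q=(0,17) nearest=2 d=12 new=(2,7) → blocked by [1,6]×[7,10], reject
6. q=(2,12) nearest=2 d=7 new=(2,7) → blocked by [1,6]×[7,10], reject
7. q=(13,26) nearest=2 d=21 new=(6,7) → blocked by [1,6]×[7,10], reject
8. q=(20,14) nearest=2 d=16 new=(6,7) → blocked by [1,6]×[7,10], reject
9. q=(2,8) nearest=2 d=3 new=(2,7) → blocked by [1,6]×[7,10], reject
10. q=(18,22) nearest=2 d=17 new=(6,7) → blocked by [1,6]×[7,10], reject
11. q=(14,3) nearest=2 d=10 new=(6,3) → add node 3 parent=2 cost=6
12. q=(10,3) nearest=3 d=4 new=(8,3) → blocked by [7,11]×[2,6], reject
13. q=(6,0) nearest=1 d=3 new=(5,1) → add node 4 parent=1 cost=4
14. q=(16,15) nearest=2 d=12 new=(6,7) → blocked by [1,6]×[7,10], reject
15. q=(14,34) nearest=2 d=29 new=(6,7) → blocked by [1,6]×[7,10], reject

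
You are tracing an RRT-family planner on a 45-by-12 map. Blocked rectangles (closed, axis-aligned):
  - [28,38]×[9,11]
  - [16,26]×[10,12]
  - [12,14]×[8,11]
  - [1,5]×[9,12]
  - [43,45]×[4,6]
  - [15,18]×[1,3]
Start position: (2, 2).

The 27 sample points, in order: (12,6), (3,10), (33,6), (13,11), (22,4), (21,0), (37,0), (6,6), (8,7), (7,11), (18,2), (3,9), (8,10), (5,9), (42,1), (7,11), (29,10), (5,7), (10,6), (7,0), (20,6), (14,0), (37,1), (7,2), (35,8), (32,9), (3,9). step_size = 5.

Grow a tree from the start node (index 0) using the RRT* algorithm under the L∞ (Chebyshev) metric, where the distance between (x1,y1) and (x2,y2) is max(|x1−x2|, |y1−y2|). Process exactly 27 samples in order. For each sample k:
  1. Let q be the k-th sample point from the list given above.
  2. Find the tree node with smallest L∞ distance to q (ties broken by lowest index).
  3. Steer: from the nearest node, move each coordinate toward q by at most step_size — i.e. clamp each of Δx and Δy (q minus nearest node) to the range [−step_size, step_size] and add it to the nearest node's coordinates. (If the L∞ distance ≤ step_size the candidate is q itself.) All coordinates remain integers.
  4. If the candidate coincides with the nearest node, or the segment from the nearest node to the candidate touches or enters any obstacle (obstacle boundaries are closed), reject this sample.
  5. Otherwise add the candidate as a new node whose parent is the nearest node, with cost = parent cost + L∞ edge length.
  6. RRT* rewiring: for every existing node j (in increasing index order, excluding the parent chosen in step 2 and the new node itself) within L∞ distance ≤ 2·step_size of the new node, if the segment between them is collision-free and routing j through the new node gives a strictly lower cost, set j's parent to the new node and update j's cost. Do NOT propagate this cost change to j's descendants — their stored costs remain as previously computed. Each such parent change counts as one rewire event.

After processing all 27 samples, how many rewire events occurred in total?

1. q=(12,6) nearest=0 d=10 new=(7,6) → add node 1 parent=0 cost=5
2. q=(3,10) nearest=1 d=4 new=(3,10) → blocked by [1,5]×[9,12], reject
3. q=(33,6) nearest=1 d=26 new=(12,6) → add node 2 parent=1 cost=10
4. q=(13,11) nearest=2 d=5 new=(13,11) → blocked by [12,14]×[8,11], reject
5. q=(22,4) nearest=2 d=10 new=(17,4) → add node 3 parent=2 cost=15
6. q=(21,0) nearest=3 d=4 new=(21,0) → blocked by [15,18]×[1,3], reject
7. q=(37,0) nearest=3 d=20 new=(22,0) → add node 4 parent=3 cost=20
8. q=(6,6) nearest=1 d=1 new=(6,6) → add node 5 parent=1 cost=6
9. q=(8,7) nearest=1 d=1 new=(8,7) → add node 6 parent=1 cost=6
10. q=(7,11) nearest=6 d=4 new=(7,11) → add node 7 parent=6 cost=10
11. q=(18,2) nearest=3 d=2 new=(18,2) → blocked by [15,18]×[1,3], reject
12. q=(3,9) nearest=5 d=3 new=(3,9) → blocked by [1,5]×[9,12], reject
13. q=(8,10) nearest=7 d=1 new=(8,10) → add node 8 parent=7 cost=11
14. q=(5,9) nearest=7 d=2 new=(5,9) → blocked by [1,5]×[9,12], reject
15. q=(42,1) nearest=4 d=20 new=(27,1) → add node 9 parent=4 cost=25
16. q=(7,11) nearest=7 d=0 → coincident, reject
17. q=(29,10) nearest=9 d=9 new=(29,6) → add node 10 parent=9 cost=30
18. q=(5,7) nearest=5 d=1 new=(5,7) → add node 11 parent=5 cost=7; rewire 8→11 (10<11)
19. q=(10,6) nearest=2 d=2 new=(10,6) → add node 12 parent=2 cost=12
20. q=(7,0) nearest=0 d=5 new=(7,0) → add node 13 parent=0 cost=5; rewire 12→13 (11<12)
21. q=(20,6) nearest=3 d=3 new=(20,6) → add node 14 parent=3 cost=18; rewire 10→14 (27<30)
22. q=(14,0) nearest=3 d=4 new=(14,0) → blocked by [15,18]×[1,3], reject
23. q=(37,1) nearest=10 d=8 new=(34,1) → add node 15 parent=10 cost=32
24. q=(7,2) nearest=13 d=2 new=(7,2) → add node 16 parent=13 cost=7
25. q=(35,8) nearest=10 d=6 new=(34,8) → add node 17 parent=10 cost=32
26. q=(32,9) nearest=17 d=2 new=(32,9) → blocked by [28,38]×[9,11], reject
27. q=(3,9) nearest=11 d=2 new=(3,9) → blocked by [1,5]×[9,12], reject

Rewire events: 3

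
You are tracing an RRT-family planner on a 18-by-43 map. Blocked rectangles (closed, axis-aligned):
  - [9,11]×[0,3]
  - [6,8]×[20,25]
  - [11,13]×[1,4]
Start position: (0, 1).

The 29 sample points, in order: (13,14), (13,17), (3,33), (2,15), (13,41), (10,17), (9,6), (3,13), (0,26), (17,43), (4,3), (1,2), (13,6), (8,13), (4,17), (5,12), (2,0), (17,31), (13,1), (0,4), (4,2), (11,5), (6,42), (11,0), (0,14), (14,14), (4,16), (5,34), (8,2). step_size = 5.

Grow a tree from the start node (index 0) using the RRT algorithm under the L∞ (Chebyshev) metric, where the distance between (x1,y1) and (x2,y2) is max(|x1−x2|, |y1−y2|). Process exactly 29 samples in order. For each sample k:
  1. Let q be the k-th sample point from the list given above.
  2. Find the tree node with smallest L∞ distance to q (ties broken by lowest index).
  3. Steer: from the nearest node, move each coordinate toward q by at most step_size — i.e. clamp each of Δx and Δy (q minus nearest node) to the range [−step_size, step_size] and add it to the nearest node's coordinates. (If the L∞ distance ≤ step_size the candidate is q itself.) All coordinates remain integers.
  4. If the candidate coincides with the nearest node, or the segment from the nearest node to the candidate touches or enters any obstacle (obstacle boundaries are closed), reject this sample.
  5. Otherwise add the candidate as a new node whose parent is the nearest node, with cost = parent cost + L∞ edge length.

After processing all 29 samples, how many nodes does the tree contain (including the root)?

Node count: 27

1. q=(13,14) nearest=0 d=13 new=(5,6) → add node 1 parent=0 cost=5
2. q=(13,17) nearest=1 d=11 new=(10,11) → add node 2 parent=1 cost=10
3. q=(3,33) nearest=2 d=22 new=(5,16) → add node 3 parent=2 cost=15
4. q=(2,15) nearest=3 d=3 new=(2,15) → add node 4 parent=3 cost=18
5. q=(13,41) nearest=3 d=25 new=(10,21) → add node 5 parent=3 cost=20
6. q=(10,17) nearest=5 d=4 new=(10,17) → add node 6 parent=5 cost=24
7. q=(9,6) nearest=1 d=4 new=(9,6) → add node 7 parent=1 cost=9
8. q=(3,13) nearest=4 d=2 new=(3,13) → add node 8 parent=4 cost=20
9. q=(0,26) nearest=3 d=10 new=(0,21) → add node 9 parent=3 cost=20
10. q=(17,43) nearest=5 d=22 new=(15,26) → add node 10 parent=5 cost=25
11. q=(4,3) nearest=1 d=3 new=(4,3) → add node 11 parent=1 cost=8
12. q=(1,2) nearest=0 d=1 new=(1,2) → add node 12 parent=0 cost=1
13. q=(13,6) nearest=7 d=4 new=(13,6) → add node 13 parent=7 cost=13
14. q=(8,13) nearest=2 d=2 new=(8,13) → add node 14 parent=2 cost=12
15. q=(4,17) nearest=3 d=1 new=(4,17) → add node 15 parent=3 cost=16
16. q=(5,12) nearest=8 d=2 new=(5,12) → add node 16 parent=8 cost=22
17. q=(2,0) nearest=0 d=2 new=(2,0) → add node 17 parent=0 cost=2
18. q=(17,31) nearest=10 d=5 new=(17,31) → add node 18 parent=10 cost=30
19. q=(13,1) nearest=7 d=5 new=(13,1) → blocked by [11,13]×[1,4], reject
20. q=(0,4) nearest=12 d=2 new=(0,4) → add node 19 parent=12 cost=3
21. q=(4,2) nearest=11 d=1 new=(4,2) → add node 20 parent=11 cost=9
22. q=(11,5) nearest=7 d=2 new=(11,5) → add node 21 parent=7 cost=11
23. q=(6,42) nearest=18 d=11 new=(12,36) → add node 22 parent=18 cost=35
24. q=(11,0) nearest=21 d=5 new=(11,0) → blocked by [9,11]×[0,3], reject
25. q=(0,14) nearest=4 d=2 new=(0,14) → add node 23 parent=4 cost=20
26. q=(14,14) nearest=2 d=4 new=(14,14) → add node 24 parent=2 cost=14
27. q=(4,16) nearest=3 d=1 new=(4,16) → add node 25 parent=3 cost=16
28. q=(5,34) nearest=22 d=7 new=(7,34) → add node 26 parent=22 cost=40
29. q=(8,2) nearest=21 d=3 new=(8,2) → blocked by [9,11]×[0,3], reject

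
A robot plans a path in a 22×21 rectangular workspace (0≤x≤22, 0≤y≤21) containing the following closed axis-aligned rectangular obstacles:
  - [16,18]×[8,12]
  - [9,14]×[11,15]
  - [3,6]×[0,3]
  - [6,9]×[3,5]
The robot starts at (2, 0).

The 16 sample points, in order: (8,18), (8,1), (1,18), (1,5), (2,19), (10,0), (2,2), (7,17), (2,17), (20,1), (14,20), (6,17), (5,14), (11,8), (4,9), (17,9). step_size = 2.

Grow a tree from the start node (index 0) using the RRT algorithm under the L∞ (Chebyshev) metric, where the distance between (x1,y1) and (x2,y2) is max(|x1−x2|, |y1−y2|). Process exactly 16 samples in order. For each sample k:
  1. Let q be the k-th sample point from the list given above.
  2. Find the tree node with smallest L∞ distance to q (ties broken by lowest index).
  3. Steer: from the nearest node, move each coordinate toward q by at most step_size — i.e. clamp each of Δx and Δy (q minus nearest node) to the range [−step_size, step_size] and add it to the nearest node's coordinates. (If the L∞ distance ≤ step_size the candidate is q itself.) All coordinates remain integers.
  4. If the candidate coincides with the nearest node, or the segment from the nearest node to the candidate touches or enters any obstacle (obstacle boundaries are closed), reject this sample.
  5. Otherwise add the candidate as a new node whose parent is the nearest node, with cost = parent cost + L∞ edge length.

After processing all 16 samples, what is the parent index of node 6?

Parent of node 6: 5

1. q=(8,18) nearest=0 d=18 new=(4,2) → blocked by [3,6]×[0,3], reject
2. q=(8,1) nearest=0 d=6 new=(4,1) → blocked by [3,6]×[0,3], reject
3. q=(1,18) nearest=0 d=18 new=(1,2) → add node 1 parent=0 cost=2
4. q=(1,5) nearest=1 d=3 new=(1,4) → add node 2 parent=1 cost=4
5. q=(2,19) nearest=2 d=15 new=(2,6) → add node 3 parent=2 cost=6
6. q=(10,0) nearest=0 d=8 new=(4,0) → blocked by [3,6]×[0,3], reject
7. q=(2,2) nearest=1 d=1 new=(2,2) → add node 4 parent=1 cost=3
8. q=(7,17) nearest=3 d=11 new=(4,8) → add node 5 parent=3 cost=8
9. q=(2,17) nearest=5 d=9 new=(2,10) → add node 6 parent=5 cost=10
10. q=(20,1) nearest=5 d=16 new=(6,6) → add node 7 parent=5 cost=10
11. q=(14,20) nearest=5 d=12 new=(6,10) → add node 8 parent=5 cost=10
12. q=(6,17) nearest=6 d=7 new=(4,12) → add node 9 parent=6 cost=12
13. q=(5,14) nearest=9 d=2 new=(5,14) → add node 10 parent=9 cost=14
14. q=(11,8) nearest=7 d=5 new=(8,8) → add node 11 parent=7 cost=12
15. q=(4,9) nearest=5 d=1 new=(4,9) → add node 12 parent=5 cost=9
16. q=(17,9) nearest=11 d=9 new=(10,9) → add node 13 parent=11 cost=14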